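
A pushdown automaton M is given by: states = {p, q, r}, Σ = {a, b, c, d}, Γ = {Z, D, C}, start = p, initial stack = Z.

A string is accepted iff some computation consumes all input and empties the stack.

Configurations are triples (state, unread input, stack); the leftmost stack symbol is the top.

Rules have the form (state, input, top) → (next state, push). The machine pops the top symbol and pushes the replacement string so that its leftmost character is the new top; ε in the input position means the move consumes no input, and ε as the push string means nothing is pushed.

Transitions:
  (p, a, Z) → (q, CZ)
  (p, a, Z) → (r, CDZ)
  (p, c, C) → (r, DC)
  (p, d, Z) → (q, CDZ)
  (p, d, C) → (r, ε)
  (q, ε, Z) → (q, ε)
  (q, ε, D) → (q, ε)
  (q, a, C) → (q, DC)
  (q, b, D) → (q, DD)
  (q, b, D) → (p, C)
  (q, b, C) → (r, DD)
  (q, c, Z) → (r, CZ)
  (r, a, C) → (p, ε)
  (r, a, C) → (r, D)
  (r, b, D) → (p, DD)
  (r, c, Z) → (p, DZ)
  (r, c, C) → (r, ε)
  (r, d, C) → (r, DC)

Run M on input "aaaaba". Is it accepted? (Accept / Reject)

Reject

No computation consumes all input and empties the stack.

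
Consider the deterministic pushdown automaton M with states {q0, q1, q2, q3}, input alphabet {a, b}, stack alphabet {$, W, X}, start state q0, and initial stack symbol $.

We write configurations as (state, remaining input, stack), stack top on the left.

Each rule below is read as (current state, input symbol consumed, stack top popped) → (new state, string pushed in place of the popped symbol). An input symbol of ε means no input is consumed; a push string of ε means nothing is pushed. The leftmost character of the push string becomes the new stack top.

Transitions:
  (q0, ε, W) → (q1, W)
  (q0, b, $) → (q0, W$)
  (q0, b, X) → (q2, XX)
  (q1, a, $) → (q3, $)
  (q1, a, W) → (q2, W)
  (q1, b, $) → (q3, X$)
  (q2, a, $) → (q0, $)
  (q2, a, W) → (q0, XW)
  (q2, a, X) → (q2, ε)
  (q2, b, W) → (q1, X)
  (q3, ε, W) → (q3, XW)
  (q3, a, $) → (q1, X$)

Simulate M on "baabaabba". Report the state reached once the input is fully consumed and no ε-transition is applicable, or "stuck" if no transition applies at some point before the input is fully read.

stuck

(q0, baabaabba, $) ⊢ (q0, aabaabba, W$) ⊢ (q1, aabaabba, W$) ⊢ (q2, abaabba, W$) ⊢ (q0, baabba, XW$) ⊢ (q2, aabba, XXW$) ⊢ (q2, abba, XW$) ⊢ (q2, bba, W$) ⊢ (q1, ba, X$)
No transition for (q1, b, top X); M blocks with input ba remaining.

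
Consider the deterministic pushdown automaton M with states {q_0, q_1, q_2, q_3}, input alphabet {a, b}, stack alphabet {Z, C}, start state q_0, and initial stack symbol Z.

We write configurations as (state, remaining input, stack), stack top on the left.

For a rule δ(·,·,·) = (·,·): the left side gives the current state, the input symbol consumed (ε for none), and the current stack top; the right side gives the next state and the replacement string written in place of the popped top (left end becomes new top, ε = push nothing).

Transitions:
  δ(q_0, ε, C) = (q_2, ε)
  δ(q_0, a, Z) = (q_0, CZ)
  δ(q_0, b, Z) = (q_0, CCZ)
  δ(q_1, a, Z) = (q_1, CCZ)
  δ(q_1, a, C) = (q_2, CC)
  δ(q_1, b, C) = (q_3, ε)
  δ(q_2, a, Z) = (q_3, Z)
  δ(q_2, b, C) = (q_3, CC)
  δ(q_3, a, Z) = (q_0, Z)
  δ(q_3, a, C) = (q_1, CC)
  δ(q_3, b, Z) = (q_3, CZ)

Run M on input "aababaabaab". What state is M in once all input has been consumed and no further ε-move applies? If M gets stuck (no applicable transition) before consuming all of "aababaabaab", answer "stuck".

(q_0, aababaabaab, Z) ⊢ (q_0, ababaabaab, CZ) ⊢ (q_2, ababaabaab, Z) ⊢ (q_3, babaabaab, Z) ⊢ (q_3, abaabaab, CZ) ⊢ (q_1, baabaab, CCZ) ⊢ (q_3, aabaab, CZ) ⊢ (q_1, abaab, CCZ) ⊢ (q_2, baab, CCCZ) ⊢ (q_3, aab, CCCCZ) ⊢ (q_1, ab, CCCCCZ) ⊢ (q_2, b, CCCCCCZ) ⊢ (q_3, ε, CCCCCCCZ)
All input consumed; M is in state q_3.

q_3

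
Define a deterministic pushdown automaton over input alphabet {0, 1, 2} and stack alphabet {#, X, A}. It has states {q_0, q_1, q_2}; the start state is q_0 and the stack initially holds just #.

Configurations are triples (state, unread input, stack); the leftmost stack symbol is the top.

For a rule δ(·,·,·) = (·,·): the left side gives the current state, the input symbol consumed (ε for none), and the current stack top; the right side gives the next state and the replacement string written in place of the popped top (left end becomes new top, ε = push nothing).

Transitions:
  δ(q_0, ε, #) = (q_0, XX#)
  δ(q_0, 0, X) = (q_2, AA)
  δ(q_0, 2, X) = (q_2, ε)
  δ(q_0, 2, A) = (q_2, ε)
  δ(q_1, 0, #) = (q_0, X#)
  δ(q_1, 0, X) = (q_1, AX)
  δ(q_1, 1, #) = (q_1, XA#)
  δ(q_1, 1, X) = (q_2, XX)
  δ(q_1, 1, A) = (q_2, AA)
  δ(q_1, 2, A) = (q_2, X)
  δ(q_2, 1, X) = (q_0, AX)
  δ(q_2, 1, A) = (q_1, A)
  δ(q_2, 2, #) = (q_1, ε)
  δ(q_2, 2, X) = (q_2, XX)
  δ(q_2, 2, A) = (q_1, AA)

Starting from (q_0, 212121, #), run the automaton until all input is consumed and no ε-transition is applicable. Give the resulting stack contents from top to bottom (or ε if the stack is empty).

AX#

(q_0, 212121, #)
  ε-move, top #: go to q_0, push XX# → (q_0, 212121, XX#)
  read 2, top X: go to q_2, push ε → (q_2, 12121, X#)
  read 1, top X: go to q_0, push AX → (q_0, 2121, AX#)
  read 2, top A: go to q_2, push ε → (q_2, 121, X#)
  read 1, top X: go to q_0, push AX → (q_0, 21, AX#)
  read 2, top A: go to q_2, push ε → (q_2, 1, X#)
  read 1, top X: go to q_0, push AX → (q_0, ε, AX#)
All input consumed in state q_0 with stack AX#.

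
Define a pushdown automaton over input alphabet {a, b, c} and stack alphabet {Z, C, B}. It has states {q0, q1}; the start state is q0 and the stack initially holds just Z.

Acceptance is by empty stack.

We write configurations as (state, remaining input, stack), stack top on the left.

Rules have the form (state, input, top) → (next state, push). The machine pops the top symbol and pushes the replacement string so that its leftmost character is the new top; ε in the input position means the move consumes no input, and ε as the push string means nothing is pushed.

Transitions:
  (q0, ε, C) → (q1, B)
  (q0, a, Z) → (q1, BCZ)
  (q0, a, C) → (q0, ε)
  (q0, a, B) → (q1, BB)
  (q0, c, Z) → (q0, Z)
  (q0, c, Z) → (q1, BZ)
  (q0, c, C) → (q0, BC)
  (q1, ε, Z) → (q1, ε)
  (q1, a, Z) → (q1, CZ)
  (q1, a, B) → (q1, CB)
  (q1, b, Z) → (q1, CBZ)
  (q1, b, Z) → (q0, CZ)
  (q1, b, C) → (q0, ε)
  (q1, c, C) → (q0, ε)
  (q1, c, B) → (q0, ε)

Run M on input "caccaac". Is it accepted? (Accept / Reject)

No computation consumes all input and empties the stack.

Reject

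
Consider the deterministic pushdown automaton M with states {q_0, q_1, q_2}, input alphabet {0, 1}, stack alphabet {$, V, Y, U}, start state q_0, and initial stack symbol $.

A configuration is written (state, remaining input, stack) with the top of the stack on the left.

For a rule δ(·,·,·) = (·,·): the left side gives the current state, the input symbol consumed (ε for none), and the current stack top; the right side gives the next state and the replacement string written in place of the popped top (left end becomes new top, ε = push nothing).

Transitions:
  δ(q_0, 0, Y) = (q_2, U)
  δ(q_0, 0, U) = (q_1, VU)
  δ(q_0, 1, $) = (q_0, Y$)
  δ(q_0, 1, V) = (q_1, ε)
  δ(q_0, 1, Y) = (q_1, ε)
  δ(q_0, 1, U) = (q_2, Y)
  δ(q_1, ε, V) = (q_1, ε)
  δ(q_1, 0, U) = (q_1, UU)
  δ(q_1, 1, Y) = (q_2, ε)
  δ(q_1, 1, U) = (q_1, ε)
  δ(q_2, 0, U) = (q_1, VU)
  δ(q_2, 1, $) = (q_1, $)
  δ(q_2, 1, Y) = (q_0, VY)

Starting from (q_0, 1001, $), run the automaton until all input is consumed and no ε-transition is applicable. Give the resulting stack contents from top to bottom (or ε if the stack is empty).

$

(q_0, 1001, $)
  read 1, top $: go to q_0, push Y$ → (q_0, 001, Y$)
  read 0, top Y: go to q_2, push U → (q_2, 01, U$)
  read 0, top U: go to q_1, push VU → (q_1, 1, VU$)
  ε-move, top V: go to q_1, push ε → (q_1, 1, U$)
  read 1, top U: go to q_1, push ε → (q_1, ε, $)
All input consumed in state q_1 with stack $.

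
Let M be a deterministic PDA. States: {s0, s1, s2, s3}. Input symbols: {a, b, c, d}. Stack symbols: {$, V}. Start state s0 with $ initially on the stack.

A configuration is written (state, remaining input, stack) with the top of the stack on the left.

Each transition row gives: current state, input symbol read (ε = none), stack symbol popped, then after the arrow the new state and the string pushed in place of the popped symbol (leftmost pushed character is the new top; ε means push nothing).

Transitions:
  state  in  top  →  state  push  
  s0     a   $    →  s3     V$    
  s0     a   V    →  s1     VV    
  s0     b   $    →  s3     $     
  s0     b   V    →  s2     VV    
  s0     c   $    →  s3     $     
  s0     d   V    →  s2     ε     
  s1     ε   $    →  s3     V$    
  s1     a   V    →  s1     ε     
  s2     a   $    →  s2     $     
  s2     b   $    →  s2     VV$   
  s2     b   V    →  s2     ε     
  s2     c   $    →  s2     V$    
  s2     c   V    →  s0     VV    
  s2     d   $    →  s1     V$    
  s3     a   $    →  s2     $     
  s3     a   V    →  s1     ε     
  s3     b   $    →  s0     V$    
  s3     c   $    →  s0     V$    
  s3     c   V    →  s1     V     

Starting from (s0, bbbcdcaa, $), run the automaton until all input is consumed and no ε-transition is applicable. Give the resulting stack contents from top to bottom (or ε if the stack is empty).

VVV$

(s0, bbbcdcaa, $) ⊢ (s3, bbcdcaa, $) ⊢ (s0, bcdcaa, V$) ⊢ (s2, cdcaa, VV$) ⊢ (s0, dcaa, VVV$) ⊢ (s2, caa, VV$) ⊢ (s0, aa, VVV$) ⊢ (s1, a, VVVV$) ⊢ (s1, ε, VVV$)
All input consumed in state s1 with stack VVV$.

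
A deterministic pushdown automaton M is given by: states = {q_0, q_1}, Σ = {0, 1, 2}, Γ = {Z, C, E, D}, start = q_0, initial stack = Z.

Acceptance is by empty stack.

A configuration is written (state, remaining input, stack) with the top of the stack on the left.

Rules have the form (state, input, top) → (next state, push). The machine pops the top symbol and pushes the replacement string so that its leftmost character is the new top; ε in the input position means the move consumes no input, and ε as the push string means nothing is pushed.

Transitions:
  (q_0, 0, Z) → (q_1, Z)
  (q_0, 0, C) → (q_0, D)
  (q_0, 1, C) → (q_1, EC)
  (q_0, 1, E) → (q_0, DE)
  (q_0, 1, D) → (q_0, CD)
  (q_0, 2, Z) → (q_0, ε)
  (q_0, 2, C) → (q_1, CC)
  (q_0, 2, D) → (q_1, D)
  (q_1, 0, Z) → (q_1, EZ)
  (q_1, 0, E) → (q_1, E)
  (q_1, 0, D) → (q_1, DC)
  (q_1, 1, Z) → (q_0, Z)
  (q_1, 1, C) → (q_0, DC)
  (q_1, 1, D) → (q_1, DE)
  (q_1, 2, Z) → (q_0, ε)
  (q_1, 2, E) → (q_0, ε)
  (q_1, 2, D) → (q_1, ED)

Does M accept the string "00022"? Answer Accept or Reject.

Accept

(q_0, 00022, Z) ⊢ (q_1, 0022, Z) ⊢ (q_1, 022, EZ) ⊢ (q_1, 22, EZ) ⊢ (q_0, 2, Z) ⊢ (q_0, ε, ε)
All input consumed and the stack is empty.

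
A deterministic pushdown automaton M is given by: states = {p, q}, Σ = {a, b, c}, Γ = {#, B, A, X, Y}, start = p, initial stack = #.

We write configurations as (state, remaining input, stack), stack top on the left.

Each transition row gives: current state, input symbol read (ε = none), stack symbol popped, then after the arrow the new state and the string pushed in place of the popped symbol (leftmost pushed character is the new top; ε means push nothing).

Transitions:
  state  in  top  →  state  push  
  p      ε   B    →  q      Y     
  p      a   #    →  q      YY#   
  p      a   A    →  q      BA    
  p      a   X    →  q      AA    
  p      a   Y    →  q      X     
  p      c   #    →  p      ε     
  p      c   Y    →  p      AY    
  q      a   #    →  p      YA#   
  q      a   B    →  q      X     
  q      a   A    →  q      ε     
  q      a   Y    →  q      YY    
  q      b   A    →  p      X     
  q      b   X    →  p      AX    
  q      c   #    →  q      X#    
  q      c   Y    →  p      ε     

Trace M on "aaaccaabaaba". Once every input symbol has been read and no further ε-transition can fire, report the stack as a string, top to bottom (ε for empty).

BAXAXAYYY#

(p, aaaccaabaaba, #)
  read a, top #: go to q, push YY# → (q, aaccaabaaba, YY#)
  read a, top Y: go to q, push YY → (q, accaabaaba, YYY#)
  read a, top Y: go to q, push YY → (q, ccaabaaba, YYYY#)
  read c, top Y: go to p, push ε → (p, caabaaba, YYY#)
  read c, top Y: go to p, push AY → (p, aabaaba, AYYY#)
  read a, top A: go to q, push BA → (q, abaaba, BAYYY#)
  read a, top B: go to q, push X → (q, baaba, XAYYY#)
  read b, top X: go to p, push AX → (p, aaba, AXAYYY#)
  read a, top A: go to q, push BA → (q, aba, BAXAYYY#)
  read a, top B: go to q, push X → (q, ba, XAXAYYY#)
  read b, top X: go to p, push AX → (p, a, AXAXAYYY#)
  read a, top A: go to q, push BA → (q, ε, BAXAXAYYY#)
All input consumed in state q with stack BAXAXAYYY#.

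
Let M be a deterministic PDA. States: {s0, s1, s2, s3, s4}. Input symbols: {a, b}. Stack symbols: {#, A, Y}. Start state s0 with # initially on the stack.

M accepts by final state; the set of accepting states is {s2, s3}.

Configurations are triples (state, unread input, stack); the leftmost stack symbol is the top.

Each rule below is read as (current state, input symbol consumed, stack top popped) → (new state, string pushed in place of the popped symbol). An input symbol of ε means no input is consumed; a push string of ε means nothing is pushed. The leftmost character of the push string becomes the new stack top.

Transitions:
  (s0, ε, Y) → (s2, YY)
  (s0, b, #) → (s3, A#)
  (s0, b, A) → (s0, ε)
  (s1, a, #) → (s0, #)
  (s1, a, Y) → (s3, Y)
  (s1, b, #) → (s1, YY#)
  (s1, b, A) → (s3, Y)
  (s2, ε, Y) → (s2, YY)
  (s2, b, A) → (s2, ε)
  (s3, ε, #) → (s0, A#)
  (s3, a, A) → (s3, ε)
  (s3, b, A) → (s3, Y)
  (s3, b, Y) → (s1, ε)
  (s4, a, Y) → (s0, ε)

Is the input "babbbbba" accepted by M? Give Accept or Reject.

(s0, babbbbba, #)
  read b, top #: go to s3, push A# → (s3, abbbbba, A#)
  read a, top A: go to s3, push ε → (s3, bbbbba, #)
  ε-move, top #: go to s0, push A# → (s0, bbbbba, A#)
  read b, top A: go to s0, push ε → (s0, bbbba, #)
  read b, top #: go to s3, push A# → (s3, bbba, A#)
  read b, top A: go to s3, push Y → (s3, bba, Y#)
  read b, top Y: go to s1, push ε → (s1, ba, #)
  read b, top #: go to s1, push YY# → (s1, a, YY#)
  read a, top Y: go to s3, push Y → (s3, ε, YY#)
All input consumed; state s3 ∈ F.

Accept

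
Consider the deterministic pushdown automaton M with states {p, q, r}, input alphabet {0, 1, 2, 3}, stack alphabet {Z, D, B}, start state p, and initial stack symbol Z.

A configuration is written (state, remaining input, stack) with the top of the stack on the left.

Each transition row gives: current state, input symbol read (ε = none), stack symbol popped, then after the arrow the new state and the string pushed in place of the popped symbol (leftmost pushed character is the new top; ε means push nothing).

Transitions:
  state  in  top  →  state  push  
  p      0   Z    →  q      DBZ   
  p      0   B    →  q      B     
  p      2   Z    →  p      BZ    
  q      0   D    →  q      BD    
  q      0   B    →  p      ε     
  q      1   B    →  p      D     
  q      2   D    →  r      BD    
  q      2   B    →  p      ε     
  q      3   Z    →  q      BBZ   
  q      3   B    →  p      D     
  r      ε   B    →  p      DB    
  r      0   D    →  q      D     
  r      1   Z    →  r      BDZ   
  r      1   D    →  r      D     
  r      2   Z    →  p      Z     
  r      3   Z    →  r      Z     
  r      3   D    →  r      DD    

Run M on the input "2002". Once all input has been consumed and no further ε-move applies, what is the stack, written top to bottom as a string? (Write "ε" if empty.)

(p, 2002, Z) ⊢ (p, 002, BZ) ⊢ (q, 02, BZ) ⊢ (p, 2, Z) ⊢ (p, ε, BZ)
All input consumed in state p with stack BZ.

BZ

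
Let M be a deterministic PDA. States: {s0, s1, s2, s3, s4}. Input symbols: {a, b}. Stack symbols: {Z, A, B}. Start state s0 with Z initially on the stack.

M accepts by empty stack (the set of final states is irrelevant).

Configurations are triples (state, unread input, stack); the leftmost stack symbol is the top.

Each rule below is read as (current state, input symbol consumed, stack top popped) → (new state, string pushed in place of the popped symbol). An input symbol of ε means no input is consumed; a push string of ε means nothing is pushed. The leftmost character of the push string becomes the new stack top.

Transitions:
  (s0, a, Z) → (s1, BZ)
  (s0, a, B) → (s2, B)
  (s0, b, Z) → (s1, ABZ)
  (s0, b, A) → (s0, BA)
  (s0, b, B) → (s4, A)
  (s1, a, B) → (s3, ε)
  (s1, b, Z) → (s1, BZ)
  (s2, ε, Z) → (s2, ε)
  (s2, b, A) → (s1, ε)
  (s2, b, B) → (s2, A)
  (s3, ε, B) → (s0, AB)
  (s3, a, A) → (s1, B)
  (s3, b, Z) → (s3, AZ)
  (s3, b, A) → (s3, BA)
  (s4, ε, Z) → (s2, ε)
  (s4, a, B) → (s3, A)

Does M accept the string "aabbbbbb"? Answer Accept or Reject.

(s0, aabbbbbb, Z)
  read a, top Z: go to s1, push BZ → (s1, abbbbbb, BZ)
  read a, top B: go to s3, push ε → (s3, bbbbbb, Z)
  read b, top Z: go to s3, push AZ → (s3, bbbbb, AZ)
  read b, top A: go to s3, push BA → (s3, bbbb, BAZ)
  ε-move, top B: go to s0, push AB → (s0, bbbb, ABAZ)
  read b, top A: go to s0, push BA → (s0, bbb, BABAZ)
  read b, top B: go to s4, push A → (s4, bb, AABAZ)
No transition applies at (s4, bb, AABAZ); input not fully consumed.

Reject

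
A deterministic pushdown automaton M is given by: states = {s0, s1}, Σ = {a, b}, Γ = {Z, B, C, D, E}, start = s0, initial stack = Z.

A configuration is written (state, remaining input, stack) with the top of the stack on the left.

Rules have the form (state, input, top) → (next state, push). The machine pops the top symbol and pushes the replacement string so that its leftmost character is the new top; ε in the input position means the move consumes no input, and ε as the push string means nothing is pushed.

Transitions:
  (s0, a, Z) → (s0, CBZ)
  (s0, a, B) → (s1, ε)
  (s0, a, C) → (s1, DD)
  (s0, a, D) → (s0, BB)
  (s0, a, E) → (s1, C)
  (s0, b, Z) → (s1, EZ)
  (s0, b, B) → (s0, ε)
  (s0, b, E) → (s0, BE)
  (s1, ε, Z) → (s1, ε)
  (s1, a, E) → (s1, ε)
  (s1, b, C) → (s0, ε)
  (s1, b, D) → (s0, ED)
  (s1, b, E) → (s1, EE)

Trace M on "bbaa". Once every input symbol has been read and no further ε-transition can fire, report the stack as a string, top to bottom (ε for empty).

ε

(s0, bbaa, Z) ⊢ (s1, baa, EZ) ⊢ (s1, aa, EEZ) ⊢ (s1, a, EZ) ⊢ (s1, ε, Z) ⊢ (s1, ε, ε)
All input consumed in state s1 with stack ε.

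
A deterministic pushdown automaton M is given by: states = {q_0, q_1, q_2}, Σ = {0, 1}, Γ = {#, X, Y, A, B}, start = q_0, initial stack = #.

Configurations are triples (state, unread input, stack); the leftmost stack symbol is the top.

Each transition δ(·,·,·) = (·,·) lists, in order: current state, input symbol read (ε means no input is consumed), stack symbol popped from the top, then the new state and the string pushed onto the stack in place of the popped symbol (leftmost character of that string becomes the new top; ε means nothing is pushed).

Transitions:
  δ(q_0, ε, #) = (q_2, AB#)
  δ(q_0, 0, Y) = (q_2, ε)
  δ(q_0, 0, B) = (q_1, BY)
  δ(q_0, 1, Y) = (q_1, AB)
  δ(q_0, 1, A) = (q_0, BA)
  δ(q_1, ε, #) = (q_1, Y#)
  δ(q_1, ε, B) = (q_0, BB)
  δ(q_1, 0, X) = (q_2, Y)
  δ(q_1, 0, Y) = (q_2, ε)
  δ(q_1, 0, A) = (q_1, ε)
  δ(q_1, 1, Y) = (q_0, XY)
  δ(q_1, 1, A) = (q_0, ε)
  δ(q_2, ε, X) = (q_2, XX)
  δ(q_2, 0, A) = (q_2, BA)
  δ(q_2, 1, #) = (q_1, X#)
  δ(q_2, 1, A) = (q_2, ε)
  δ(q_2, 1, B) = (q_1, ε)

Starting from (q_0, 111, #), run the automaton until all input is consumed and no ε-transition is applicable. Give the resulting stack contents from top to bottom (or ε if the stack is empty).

XY#

(q_0, 111, #) ⊢ (q_2, 111, AB#) ⊢ (q_2, 11, B#) ⊢ (q_1, 1, #) ⊢ (q_1, 1, Y#) ⊢ (q_0, ε, XY#)
All input consumed in state q_0 with stack XY#.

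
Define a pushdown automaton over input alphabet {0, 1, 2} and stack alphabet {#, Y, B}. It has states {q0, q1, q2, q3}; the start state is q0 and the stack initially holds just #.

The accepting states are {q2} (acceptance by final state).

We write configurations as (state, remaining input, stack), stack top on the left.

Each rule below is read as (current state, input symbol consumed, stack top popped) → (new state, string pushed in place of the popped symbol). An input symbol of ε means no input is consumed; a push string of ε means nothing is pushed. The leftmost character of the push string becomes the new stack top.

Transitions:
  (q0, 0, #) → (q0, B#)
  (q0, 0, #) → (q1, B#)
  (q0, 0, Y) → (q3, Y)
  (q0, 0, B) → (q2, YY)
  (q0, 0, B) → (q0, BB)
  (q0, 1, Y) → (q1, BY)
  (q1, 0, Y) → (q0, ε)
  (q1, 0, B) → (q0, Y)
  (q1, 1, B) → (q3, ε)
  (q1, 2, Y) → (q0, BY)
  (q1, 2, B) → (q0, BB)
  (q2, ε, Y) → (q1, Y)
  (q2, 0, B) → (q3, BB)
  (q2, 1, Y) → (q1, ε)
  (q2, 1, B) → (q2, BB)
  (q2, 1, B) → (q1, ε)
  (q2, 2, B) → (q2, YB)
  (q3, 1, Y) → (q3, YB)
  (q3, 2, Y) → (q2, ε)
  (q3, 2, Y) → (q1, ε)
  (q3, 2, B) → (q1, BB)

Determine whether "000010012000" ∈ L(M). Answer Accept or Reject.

One accepting computation: (q0, 000010012000, #) ⊢ (q0, 00010012000, B#) ⊢ (q0, 0010012000, BB#) ⊢ (q0, 010012000, BBB#) ⊢ (q2, 10012000, YYBB#) ⊢ (q1, 0012000, YBB#) ⊢ (q0, 012000, BB#) ⊢ (q2, 12000, YYB#) ⊢ (q1, 2000, YB#) ⊢ (q0, 000, BYB#) ⊢ (q0, 00, BBYB#) ⊢ (q0, 0, BBBYB#) ⊢ (q2, ε, YYBBYB#)
All input consumed and state q2 ∈ F.

Accept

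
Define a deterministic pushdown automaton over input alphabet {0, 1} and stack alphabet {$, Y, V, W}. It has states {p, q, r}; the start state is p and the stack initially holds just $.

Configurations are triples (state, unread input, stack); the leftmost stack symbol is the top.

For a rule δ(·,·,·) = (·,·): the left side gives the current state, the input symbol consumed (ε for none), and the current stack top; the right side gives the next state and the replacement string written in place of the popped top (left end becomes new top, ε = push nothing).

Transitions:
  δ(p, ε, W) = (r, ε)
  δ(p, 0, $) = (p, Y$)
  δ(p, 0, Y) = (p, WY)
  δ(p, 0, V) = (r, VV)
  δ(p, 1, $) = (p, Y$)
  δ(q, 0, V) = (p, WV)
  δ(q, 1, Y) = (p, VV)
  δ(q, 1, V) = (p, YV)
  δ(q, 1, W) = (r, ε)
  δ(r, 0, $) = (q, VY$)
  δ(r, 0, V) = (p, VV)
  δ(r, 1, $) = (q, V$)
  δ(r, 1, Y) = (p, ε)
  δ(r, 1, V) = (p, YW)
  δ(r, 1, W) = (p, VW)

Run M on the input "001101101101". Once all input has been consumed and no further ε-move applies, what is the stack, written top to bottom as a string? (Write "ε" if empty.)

$

(p, 001101101101, $)
  read 0, top $: go to p, push Y$ → (p, 01101101101, Y$)
  read 0, top Y: go to p, push WY → (p, 1101101101, WY$)
  ε-move, top W: go to r, push ε → (r, 1101101101, Y$)
  read 1, top Y: go to p, push ε → (p, 101101101, $)
  read 1, top $: go to p, push Y$ → (p, 01101101, Y$)
  read 0, top Y: go to p, push WY → (p, 1101101, WY$)
  ε-move, top W: go to r, push ε → (r, 1101101, Y$)
  read 1, top Y: go to p, push ε → (p, 101101, $)
  read 1, top $: go to p, push Y$ → (p, 01101, Y$)
  read 0, top Y: go to p, push WY → (p, 1101, WY$)
  ε-move, top W: go to r, push ε → (r, 1101, Y$)
  read 1, top Y: go to p, push ε → (p, 101, $)
  read 1, top $: go to p, push Y$ → (p, 01, Y$)
  read 0, top Y: go to p, push WY → (p, 1, WY$)
  ε-move, top W: go to r, push ε → (r, 1, Y$)
  read 1, top Y: go to p, push ε → (p, ε, $)
All input consumed in state p with stack $.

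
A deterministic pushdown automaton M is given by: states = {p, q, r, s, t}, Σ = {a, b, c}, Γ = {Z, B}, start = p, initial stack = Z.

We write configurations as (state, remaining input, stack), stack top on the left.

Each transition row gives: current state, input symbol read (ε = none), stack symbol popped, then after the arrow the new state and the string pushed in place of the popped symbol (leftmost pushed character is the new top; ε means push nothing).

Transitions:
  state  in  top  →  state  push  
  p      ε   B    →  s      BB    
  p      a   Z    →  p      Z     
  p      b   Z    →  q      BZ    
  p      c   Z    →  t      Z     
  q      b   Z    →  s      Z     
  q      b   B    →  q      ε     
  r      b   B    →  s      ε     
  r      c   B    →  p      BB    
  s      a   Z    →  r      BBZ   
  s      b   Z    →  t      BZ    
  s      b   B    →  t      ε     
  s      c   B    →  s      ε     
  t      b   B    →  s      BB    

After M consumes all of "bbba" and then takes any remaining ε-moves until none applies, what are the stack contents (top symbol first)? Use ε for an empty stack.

BBZ

(p, bbba, Z)
  read b, top Z: go to q, push BZ → (q, bba, BZ)
  read b, top B: go to q, push ε → (q, ba, Z)
  read b, top Z: go to s, push Z → (s, a, Z)
  read a, top Z: go to r, push BBZ → (r, ε, BBZ)
All input consumed in state r with stack BBZ.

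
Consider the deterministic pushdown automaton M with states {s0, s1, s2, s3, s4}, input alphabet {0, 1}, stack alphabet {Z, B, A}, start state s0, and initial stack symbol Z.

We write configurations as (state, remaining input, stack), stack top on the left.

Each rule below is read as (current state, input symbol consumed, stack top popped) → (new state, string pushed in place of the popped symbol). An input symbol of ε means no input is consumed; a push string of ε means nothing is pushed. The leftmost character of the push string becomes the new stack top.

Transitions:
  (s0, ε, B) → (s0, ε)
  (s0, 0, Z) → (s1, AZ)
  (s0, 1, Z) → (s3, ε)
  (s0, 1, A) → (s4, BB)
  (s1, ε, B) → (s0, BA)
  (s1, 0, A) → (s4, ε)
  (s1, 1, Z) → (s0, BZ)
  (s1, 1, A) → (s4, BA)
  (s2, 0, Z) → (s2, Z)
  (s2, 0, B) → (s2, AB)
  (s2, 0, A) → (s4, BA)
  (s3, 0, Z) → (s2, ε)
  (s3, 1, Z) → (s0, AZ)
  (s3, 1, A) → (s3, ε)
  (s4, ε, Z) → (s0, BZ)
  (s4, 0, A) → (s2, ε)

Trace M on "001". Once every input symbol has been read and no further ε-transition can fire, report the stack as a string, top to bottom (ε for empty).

ε

(s0, 001, Z)
  read 0, top Z: go to s1, push AZ → (s1, 01, AZ)
  read 0, top A: go to s4, push ε → (s4, 1, Z)
  ε-move, top Z: go to s0, push BZ → (s0, 1, BZ)
  ε-move, top B: go to s0, push ε → (s0, 1, Z)
  read 1, top Z: go to s3, push ε → (s3, ε, ε)
All input consumed in state s3 with stack ε.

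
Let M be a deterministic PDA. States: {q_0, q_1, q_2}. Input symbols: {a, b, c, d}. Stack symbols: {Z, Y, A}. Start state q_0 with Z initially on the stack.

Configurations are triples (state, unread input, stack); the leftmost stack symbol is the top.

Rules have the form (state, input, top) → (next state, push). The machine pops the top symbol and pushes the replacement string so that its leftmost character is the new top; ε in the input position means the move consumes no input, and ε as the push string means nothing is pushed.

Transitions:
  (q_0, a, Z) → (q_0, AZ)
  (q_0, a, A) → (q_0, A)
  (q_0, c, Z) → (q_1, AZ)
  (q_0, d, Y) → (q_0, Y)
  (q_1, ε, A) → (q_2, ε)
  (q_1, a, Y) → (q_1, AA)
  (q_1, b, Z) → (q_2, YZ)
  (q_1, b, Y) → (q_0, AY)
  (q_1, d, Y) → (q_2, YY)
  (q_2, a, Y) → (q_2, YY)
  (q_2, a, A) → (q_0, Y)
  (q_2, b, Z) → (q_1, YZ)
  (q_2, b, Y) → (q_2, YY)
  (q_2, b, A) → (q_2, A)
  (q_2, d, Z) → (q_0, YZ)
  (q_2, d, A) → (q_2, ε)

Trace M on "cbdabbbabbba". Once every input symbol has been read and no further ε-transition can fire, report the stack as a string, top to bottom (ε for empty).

(q_0, cbdabbbabbba, Z)
  read c, top Z: go to q_1, push AZ → (q_1, bdabbbabbba, AZ)
  ε-move, top A: go to q_2, push ε → (q_2, bdabbbabbba, Z)
  read b, top Z: go to q_1, push YZ → (q_1, dabbbabbba, YZ)
  read d, top Y: go to q_2, push YY → (q_2, abbbabbba, YYZ)
  read a, top Y: go to q_2, push YY → (q_2, bbbabbba, YYYZ)
  read b, top Y: go to q_2, push YY → (q_2, bbabbba, YYYYZ)
  read b, top Y: go to q_2, push YY → (q_2, babbba, YYYYYZ)
  read b, top Y: go to q_2, push YY → (q_2, abbba, YYYYYYZ)
  read a, top Y: go to q_2, push YY → (q_2, bbba, YYYYYYYZ)
  read b, top Y: go to q_2, push YY → (q_2, bba, YYYYYYYYZ)
  read b, top Y: go to q_2, push YY → (q_2, ba, YYYYYYYYYZ)
  read b, top Y: go to q_2, push YY → (q_2, a, YYYYYYYYYYZ)
  read a, top Y: go to q_2, push YY → (q_2, ε, YYYYYYYYYYYZ)
All input consumed in state q_2 with stack YYYYYYYYYYYZ.

YYYYYYYYYYYZ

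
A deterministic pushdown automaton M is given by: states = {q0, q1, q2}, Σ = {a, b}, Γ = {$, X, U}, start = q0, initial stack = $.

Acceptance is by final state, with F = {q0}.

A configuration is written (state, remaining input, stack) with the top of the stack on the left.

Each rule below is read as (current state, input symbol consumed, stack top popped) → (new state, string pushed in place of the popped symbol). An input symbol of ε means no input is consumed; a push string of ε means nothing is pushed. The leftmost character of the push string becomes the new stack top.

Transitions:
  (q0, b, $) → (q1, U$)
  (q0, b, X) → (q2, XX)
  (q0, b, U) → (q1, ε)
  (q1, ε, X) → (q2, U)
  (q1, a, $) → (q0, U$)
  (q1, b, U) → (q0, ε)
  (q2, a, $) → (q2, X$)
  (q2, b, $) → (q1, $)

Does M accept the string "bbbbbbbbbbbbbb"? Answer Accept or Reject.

(q0, bbbbbbbbbbbbbb, $)
  read b, top $: go to q1, push U$ → (q1, bbbbbbbbbbbbb, U$)
  read b, top U: go to q0, push ε → (q0, bbbbbbbbbbbb, $)
  read b, top $: go to q1, push U$ → (q1, bbbbbbbbbbb, U$)
  read b, top U: go to q0, push ε → (q0, bbbbbbbbbb, $)
  read b, top $: go to q1, push U$ → (q1, bbbbbbbbb, U$)
  read b, top U: go to q0, push ε → (q0, bbbbbbbb, $)
  read b, top $: go to q1, push U$ → (q1, bbbbbbb, U$)
  read b, top U: go to q0, push ε → (q0, bbbbbb, $)
  read b, top $: go to q1, push U$ → (q1, bbbbb, U$)
  read b, top U: go to q0, push ε → (q0, bbbb, $)
  read b, top $: go to q1, push U$ → (q1, bbb, U$)
  read b, top U: go to q0, push ε → (q0, bb, $)
  read b, top $: go to q1, push U$ → (q1, b, U$)
  read b, top U: go to q0, push ε → (q0, ε, $)
All input consumed; state q0 ∈ F.

Accept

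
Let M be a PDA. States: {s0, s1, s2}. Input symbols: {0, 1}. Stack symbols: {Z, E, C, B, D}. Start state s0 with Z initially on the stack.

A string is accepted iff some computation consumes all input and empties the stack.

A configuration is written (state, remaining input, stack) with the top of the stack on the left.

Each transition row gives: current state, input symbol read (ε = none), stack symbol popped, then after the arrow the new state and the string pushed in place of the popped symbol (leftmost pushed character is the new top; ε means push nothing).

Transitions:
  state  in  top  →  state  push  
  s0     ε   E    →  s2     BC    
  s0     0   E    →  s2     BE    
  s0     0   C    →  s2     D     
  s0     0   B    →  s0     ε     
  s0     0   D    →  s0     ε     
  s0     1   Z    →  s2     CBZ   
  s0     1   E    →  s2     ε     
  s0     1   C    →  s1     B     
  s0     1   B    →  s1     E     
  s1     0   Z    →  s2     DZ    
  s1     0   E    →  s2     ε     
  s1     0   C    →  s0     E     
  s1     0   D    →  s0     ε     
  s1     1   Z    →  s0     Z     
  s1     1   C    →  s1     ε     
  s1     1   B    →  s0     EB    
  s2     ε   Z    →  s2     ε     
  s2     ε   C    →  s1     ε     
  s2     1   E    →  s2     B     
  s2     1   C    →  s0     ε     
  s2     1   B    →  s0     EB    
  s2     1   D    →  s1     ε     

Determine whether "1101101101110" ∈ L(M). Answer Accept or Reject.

One accepting computation: (s0, 1101101101110, Z) ⊢ (s2, 101101101110, CBZ) ⊢ (s0, 01101101110, BZ) ⊢ (s0, 1101101110, Z) ⊢ (s2, 101101110, CBZ) ⊢ (s0, 01101110, BZ) ⊢ (s0, 1101110, Z) ⊢ (s2, 101110, CBZ) ⊢ (s0, 01110, BZ) ⊢ (s0, 1110, Z) ⊢ (s2, 110, CBZ) ⊢ (s0, 10, BZ) ⊢ (s1, 0, EZ) ⊢ (s2, ε, Z) ⊢ (s2, ε, ε)
All input consumed and the stack is empty.

Accept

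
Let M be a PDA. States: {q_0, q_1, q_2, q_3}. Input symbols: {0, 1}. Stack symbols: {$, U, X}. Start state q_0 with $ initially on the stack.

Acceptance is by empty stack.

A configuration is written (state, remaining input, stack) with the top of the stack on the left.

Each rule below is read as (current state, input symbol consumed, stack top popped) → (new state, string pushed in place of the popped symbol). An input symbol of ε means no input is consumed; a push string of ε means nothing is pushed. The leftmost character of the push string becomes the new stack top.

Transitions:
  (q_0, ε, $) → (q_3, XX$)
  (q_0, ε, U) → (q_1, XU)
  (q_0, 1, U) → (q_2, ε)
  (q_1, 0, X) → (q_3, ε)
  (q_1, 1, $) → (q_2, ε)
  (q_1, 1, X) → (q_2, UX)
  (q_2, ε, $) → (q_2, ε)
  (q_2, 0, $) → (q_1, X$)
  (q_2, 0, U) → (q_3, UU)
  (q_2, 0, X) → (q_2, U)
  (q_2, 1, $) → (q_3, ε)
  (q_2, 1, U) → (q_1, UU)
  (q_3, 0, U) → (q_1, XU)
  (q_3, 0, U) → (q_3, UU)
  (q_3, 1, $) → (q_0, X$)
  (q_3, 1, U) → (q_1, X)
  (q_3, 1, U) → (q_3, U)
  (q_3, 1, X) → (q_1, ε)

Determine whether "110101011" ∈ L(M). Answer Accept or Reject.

One accepting computation: (q_0, 110101011, $) ⊢ (q_3, 110101011, XX$) ⊢ (q_1, 10101011, X$) ⊢ (q_2, 0101011, UX$) ⊢ (q_3, 101011, UUX$) ⊢ (q_1, 01011, XUX$) ⊢ (q_3, 1011, UX$) ⊢ (q_1, 011, XX$) ⊢ (q_3, 11, X$) ⊢ (q_1, 1, $) ⊢ (q_2, ε, ε)
All input consumed and the stack is empty.

Accept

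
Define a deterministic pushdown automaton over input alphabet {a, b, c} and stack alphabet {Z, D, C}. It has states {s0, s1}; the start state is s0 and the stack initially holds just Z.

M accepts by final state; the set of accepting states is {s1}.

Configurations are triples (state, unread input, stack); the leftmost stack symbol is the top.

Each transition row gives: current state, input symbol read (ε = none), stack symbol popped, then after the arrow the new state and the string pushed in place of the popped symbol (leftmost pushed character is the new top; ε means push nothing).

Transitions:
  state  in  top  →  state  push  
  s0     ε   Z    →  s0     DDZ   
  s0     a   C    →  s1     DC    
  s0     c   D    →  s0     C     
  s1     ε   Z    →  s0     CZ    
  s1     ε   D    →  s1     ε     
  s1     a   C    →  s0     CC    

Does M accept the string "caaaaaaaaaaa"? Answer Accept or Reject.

Accept

(s0, caaaaaaaaaaa, Z) ⊢ (s0, caaaaaaaaaaa, DDZ) ⊢ (s0, aaaaaaaaaaa, CDZ) ⊢ (s1, aaaaaaaaaa, DCDZ) ⊢ (s1, aaaaaaaaaa, CDZ) ⊢ (s0, aaaaaaaaa, CCDZ) ⊢ (s1, aaaaaaaa, DCCDZ) ⊢ (s1, aaaaaaaa, CCDZ) ⊢ (s0, aaaaaaa, CCCDZ) ⊢ (s1, aaaaaa, DCCCDZ) ⊢ (s1, aaaaaa, CCCDZ) ⊢ (s0, aaaaa, CCCCDZ) ⊢ (s1, aaaa, DCCCCDZ) ⊢ (s1, aaaa, CCCCDZ) ⊢ (s0, aaa, CCCCCDZ) ⊢ (s1, aa, DCCCCCDZ) ⊢ (s1, aa, CCCCCDZ) ⊢ (s0, a, CCCCCCDZ) ⊢ (s1, ε, DCCCCCCDZ)
All input consumed; state s1 ∈ F.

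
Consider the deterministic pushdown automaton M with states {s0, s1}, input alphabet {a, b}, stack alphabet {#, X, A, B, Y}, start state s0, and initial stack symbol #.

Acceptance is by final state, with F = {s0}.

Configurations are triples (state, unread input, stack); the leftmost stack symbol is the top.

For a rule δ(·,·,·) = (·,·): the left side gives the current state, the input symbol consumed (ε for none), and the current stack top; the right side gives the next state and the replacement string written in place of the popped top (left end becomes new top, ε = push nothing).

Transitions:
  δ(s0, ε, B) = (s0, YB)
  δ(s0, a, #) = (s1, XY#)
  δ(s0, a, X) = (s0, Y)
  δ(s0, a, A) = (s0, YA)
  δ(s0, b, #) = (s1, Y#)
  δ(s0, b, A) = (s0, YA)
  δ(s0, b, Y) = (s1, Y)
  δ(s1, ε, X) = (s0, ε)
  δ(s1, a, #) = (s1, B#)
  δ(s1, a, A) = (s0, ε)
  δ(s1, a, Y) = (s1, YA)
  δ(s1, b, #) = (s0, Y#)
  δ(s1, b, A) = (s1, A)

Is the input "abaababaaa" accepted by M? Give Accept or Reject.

Reject

(s0, abaababaaa, #)
  read a, top #: go to s1, push XY# → (s1, baababaaa, XY#)
  ε-move, top X: go to s0, push ε → (s0, baababaaa, Y#)
  read b, top Y: go to s1, push Y → (s1, aababaaa, Y#)
  read a, top Y: go to s1, push YA → (s1, ababaaa, YA#)
  read a, top Y: go to s1, push YA → (s1, babaaa, YAA#)
No transition applies at (s1, babaaa, YAA#); input not fully consumed.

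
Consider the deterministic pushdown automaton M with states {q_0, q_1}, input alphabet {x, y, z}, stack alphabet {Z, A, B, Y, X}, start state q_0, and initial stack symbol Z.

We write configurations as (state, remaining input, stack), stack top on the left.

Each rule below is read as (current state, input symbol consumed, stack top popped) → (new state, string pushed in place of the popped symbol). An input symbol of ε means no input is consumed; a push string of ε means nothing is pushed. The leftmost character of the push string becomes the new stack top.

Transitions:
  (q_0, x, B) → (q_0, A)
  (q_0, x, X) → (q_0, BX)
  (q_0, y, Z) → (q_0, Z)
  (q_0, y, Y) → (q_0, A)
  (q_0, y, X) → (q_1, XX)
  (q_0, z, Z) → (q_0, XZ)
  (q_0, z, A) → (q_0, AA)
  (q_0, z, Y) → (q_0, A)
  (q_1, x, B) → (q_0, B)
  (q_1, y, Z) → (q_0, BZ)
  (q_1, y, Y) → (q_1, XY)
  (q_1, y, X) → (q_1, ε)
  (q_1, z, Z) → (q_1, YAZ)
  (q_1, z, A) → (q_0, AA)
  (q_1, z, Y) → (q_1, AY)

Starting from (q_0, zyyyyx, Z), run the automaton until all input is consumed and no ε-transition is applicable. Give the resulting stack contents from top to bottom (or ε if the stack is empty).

AZ

(q_0, zyyyyx, Z)
  read z, top Z: go to q_0, push XZ → (q_0, yyyyx, XZ)
  read y, top X: go to q_1, push XX → (q_1, yyyx, XXZ)
  read y, top X: go to q_1, push ε → (q_1, yyx, XZ)
  read y, top X: go to q_1, push ε → (q_1, yx, Z)
  read y, top Z: go to q_0, push BZ → (q_0, x, BZ)
  read x, top B: go to q_0, push A → (q_0, ε, AZ)
All input consumed in state q_0 with stack AZ.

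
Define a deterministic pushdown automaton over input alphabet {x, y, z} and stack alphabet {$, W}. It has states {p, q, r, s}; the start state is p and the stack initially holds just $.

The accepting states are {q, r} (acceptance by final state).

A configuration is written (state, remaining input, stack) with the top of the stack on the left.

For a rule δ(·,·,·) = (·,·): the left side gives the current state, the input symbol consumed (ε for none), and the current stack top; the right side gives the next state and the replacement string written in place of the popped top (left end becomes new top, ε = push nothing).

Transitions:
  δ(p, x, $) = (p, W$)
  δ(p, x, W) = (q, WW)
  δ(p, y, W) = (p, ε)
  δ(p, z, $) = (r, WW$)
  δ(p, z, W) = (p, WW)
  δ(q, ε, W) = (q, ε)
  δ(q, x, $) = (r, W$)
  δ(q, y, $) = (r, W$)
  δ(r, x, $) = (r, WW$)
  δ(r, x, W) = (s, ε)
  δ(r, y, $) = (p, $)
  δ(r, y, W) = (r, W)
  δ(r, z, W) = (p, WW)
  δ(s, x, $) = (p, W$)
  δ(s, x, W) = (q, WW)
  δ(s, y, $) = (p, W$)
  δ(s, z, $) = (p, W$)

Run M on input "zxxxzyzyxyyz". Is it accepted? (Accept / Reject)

(p, zxxxzyzyxyyz, $) ⊢ (r, xxxzyzyxyyz, WW$) ⊢ (s, xxzyzyxyyz, W$) ⊢ (q, xzyzyxyyz, WW$) ⊢ (q, xzyzyxyyz, W$) ⊢ (q, xzyzyxyyz, $) ⊢ (r, zyzyxyyz, W$) ⊢ (p, yzyxyyz, WW$) ⊢ (p, zyxyyz, W$) ⊢ (p, yxyyz, WW$) ⊢ (p, xyyz, W$) ⊢ (q, yyz, WW$) ⊢ (q, yyz, W$) ⊢ (q, yyz, $) ⊢ (r, yz, W$) ⊢ (r, z, W$) ⊢ (p, ε, WW$)
All input consumed; state p ∉ F and no further ε-move applies.

Reject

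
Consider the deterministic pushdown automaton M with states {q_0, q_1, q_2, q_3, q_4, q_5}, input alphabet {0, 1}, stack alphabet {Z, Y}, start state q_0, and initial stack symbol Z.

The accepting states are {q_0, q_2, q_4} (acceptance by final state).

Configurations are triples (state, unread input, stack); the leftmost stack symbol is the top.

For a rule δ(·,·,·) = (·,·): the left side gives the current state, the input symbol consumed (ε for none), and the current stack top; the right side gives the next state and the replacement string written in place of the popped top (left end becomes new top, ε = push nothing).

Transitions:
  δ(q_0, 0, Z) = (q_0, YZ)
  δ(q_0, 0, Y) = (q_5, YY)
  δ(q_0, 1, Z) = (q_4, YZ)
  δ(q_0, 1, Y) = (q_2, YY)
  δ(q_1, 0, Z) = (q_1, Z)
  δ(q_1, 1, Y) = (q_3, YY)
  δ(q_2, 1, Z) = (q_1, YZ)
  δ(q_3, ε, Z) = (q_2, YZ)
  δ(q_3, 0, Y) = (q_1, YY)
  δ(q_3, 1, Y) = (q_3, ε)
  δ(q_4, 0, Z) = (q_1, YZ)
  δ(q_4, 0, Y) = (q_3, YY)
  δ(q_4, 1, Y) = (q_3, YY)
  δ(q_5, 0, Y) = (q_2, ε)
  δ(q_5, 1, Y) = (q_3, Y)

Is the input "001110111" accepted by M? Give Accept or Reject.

Reject

(q_0, 001110111, Z)
  read 0, top Z: go to q_0, push YZ → (q_0, 01110111, YZ)
  read 0, top Y: go to q_5, push YY → (q_5, 1110111, YYZ)
  read 1, top Y: go to q_3, push Y → (q_3, 110111, YYZ)
  read 1, top Y: go to q_3, push ε → (q_3, 10111, YZ)
  read 1, top Y: go to q_3, push ε → (q_3, 0111, Z)
  ε-move, top Z: go to q_2, push YZ → (q_2, 0111, YZ)
No transition applies at (q_2, 0111, YZ); input not fully consumed.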